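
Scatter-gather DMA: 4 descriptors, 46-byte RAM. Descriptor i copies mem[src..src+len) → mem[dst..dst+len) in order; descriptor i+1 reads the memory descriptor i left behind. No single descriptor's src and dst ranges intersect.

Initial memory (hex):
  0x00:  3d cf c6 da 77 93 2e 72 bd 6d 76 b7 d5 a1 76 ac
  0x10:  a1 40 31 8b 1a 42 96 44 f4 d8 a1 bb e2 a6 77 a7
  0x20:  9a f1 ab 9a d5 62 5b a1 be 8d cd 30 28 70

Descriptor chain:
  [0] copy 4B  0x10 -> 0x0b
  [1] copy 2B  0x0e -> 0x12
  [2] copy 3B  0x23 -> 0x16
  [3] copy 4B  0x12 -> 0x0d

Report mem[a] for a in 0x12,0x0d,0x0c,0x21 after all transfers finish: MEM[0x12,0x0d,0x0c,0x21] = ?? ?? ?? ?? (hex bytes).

#0 dst[0x0b+4] := {0xa1,0x40,0x31,0x8b}
#1 dst[0x12+2] := {0x8b,0xac}
#2 dst[0x16+3] := {0x9a,0xd5,0x62}
#3 dst[0x0d+4] := {0x8b,0xac,0x1a,0x42}
query mem[0x12]=0x8b, mem[0x0d]=0x8b, mem[0x0c]=0x40, mem[0x21]=0xf1

MEM[0x12,0x0d,0x0c,0x21] = 8b 8b 40 f1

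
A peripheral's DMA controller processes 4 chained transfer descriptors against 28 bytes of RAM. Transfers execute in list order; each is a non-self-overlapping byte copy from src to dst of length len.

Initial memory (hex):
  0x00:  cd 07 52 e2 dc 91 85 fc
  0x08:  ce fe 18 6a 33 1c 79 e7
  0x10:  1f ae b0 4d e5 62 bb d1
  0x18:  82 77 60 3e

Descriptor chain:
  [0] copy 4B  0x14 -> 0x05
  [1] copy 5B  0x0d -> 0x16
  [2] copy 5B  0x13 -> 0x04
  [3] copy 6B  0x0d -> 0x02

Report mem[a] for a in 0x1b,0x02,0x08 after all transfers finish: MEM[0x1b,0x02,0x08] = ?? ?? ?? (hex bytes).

D0: mem[0x05..0x08] <- [e5 62 bb d1]
D1: mem[0x16..0x1a] <- [1c 79 e7 1f ae]
D2: mem[0x04..0x08] <- [4d e5 62 1c 79]
D3: mem[0x02..0x07] <- [1c 79 e7 1f ae b0]
query mem[0x1b]=0x3e, mem[0x02]=0x1c, mem[0x08]=0x79

MEM[0x1b,0x02,0x08] = 3e 1c 79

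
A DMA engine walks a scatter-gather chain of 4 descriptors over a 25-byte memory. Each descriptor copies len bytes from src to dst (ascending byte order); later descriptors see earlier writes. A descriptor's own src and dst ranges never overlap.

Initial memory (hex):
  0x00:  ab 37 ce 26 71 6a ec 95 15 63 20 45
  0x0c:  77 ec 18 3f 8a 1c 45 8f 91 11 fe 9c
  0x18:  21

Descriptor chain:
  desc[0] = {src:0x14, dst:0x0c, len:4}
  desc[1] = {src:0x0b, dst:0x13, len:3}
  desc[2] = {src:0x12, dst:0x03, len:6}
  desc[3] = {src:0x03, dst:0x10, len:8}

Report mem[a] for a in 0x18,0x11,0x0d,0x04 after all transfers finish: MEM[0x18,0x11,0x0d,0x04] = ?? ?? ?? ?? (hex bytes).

[0] 0x14->0x0c len=4 : 91 11 fe 9c
[1] 0x0b->0x13 len=3 : 45 91 11
[2] 0x12->0x03 len=6 : 45 45 91 11 fe 9c
[3] 0x03->0x10 len=8 : 45 45 91 11 fe 9c 63 20
query mem[0x18]=0x21, mem[0x11]=0x45, mem[0x0d]=0x11, mem[0x04]=0x45

MEM[0x18,0x11,0x0d,0x04] = 21 45 11 45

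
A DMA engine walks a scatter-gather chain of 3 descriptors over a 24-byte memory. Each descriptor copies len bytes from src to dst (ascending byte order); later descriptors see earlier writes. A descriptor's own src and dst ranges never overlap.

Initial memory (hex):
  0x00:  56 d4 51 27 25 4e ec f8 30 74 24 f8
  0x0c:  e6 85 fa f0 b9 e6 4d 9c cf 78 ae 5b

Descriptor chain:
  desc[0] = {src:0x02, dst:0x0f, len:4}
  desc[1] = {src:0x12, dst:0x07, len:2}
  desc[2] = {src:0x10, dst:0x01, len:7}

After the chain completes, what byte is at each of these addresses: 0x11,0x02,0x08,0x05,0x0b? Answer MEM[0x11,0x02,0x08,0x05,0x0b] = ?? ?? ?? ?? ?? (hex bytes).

MEM[0x11,0x02,0x08,0x05,0x0b] = 25 25 9c cf f8

#0 dst[0x0f+4] := {0x51,0x27,0x25,0x4e}
#1 dst[0x07+2] := {0x4e,0x9c}
#2 dst[0x01+7] := {0x27,0x25,0x4e,0x9c,0xcf,0x78,0xae}
query mem[0x11]=0x25, mem[0x02]=0x25, mem[0x08]=0x9c, mem[0x05]=0xcf, mem[0x0b]=0xf8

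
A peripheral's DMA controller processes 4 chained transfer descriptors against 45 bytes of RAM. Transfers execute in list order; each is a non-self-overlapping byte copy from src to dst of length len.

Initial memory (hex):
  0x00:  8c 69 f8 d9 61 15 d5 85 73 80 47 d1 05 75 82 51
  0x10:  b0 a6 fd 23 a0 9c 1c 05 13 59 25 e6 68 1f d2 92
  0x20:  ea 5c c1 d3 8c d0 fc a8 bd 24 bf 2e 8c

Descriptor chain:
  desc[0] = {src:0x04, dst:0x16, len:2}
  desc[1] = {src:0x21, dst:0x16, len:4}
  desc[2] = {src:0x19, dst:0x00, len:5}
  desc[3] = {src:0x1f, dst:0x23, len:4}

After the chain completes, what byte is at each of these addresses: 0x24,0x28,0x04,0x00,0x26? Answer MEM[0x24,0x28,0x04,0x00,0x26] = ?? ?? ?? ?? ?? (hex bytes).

[0] 0x04->0x16 len=2 : 61 15
[1] 0x21->0x16 len=4 : 5c c1 d3 8c
[2] 0x19->0x00 len=5 : 8c 25 e6 68 1f
[3] 0x1f->0x23 len=4 : 92 ea 5c c1
query mem[0x24]=0xea, mem[0x28]=0xbd, mem[0x04]=0x1f, mem[0x00]=0x8c, mem[0x26]=0xc1

MEM[0x24,0x28,0x04,0x00,0x26] = ea bd 1f 8c c1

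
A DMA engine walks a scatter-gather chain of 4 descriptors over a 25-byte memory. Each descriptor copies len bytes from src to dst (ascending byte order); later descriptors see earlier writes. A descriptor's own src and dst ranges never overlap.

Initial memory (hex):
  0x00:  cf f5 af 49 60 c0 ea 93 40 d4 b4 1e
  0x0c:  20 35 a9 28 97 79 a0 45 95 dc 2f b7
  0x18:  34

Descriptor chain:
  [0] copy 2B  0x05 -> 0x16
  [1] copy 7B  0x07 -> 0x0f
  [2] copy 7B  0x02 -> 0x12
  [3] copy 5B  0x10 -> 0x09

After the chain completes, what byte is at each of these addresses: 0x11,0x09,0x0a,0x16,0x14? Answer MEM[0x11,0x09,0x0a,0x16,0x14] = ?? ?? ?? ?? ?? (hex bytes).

MEM[0x11,0x09,0x0a,0x16,0x14] = d4 40 d4 ea 60

  after D0: wrote 2B at 0x16 = c0ea
  after D1: wrote 7B at 0x0f = 9340d4b41e2035
  after D2: wrote 7B at 0x12 = af4960c0ea9340
  after D3: wrote 5B at 0x09 = 40d4af4960
query mem[0x11]=0xd4, mem[0x09]=0x40, mem[0x0a]=0xd4, mem[0x16]=0xea, mem[0x14]=0x60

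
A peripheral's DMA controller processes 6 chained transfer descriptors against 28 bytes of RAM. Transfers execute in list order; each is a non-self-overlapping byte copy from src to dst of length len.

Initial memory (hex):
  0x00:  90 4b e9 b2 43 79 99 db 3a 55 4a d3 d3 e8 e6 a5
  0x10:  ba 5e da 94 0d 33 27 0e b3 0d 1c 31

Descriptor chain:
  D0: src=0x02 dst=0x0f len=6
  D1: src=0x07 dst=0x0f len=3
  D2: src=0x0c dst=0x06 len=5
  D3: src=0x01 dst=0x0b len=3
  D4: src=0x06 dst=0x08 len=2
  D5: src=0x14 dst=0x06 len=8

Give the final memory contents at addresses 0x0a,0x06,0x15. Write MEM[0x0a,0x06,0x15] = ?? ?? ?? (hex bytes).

[0] 0x02->0x0f len=6 : e9 b2 43 79 99 db
[1] 0x07->0x0f len=3 : db 3a 55
[2] 0x0c->0x06 len=5 : d3 e8 e6 db 3a
[3] 0x01->0x0b len=3 : 4b e9 b2
[4] 0x06->0x08 len=2 : d3 e8
[5] 0x14->0x06 len=8 : db 33 27 0e b3 0d 1c 31
query mem[0x0a]=0xb3, mem[0x06]=0xdb, mem[0x15]=0x33

MEM[0x0a,0x06,0x15] = b3 db 33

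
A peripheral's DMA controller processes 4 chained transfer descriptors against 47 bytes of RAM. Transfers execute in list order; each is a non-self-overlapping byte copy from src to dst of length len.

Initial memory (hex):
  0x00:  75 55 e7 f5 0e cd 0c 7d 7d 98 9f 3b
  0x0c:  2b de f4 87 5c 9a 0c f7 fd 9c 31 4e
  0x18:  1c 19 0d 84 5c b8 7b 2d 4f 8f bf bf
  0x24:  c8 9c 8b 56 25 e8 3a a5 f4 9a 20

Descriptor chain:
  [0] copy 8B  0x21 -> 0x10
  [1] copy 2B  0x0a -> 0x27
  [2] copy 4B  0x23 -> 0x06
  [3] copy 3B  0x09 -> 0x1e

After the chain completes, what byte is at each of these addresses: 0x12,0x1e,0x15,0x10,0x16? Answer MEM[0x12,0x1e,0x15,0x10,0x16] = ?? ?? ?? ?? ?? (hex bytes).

D0: mem[0x10..0x17] <- [8f bf bf c8 9c 8b 56 25]
D1: mem[0x27..0x28] <- [9f 3b]
D2: mem[0x06..0x09] <- [bf c8 9c 8b]
D3: mem[0x1e..0x20] <- [8b 9f 3b]
query mem[0x12]=0xbf, mem[0x1e]=0x8b, mem[0x15]=0x8b, mem[0x10]=0x8f, mem[0x16]=0x56

MEM[0x12,0x1e,0x15,0x10,0x16] = bf 8b 8b 8f 56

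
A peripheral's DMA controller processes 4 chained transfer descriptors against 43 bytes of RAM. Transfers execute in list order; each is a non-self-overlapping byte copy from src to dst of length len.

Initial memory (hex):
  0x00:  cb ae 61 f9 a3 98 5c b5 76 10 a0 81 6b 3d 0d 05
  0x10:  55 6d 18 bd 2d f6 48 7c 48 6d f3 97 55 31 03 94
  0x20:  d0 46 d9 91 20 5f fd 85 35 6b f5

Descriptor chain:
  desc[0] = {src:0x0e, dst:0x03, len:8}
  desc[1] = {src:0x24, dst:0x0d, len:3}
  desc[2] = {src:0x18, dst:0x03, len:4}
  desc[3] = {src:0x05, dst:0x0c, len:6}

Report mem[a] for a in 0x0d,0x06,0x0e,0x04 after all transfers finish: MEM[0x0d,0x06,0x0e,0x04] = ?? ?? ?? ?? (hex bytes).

MEM[0x0d,0x06,0x0e,0x04] = 97 97 18 6d

#0 dst[0x03+8] := {0x0d,0x05,0x55,0x6d,0x18,0xbd,0x2d,0xf6}
#1 dst[0x0d+3] := {0x20,0x5f,0xfd}
#2 dst[0x03+4] := {0x48,0x6d,0xf3,0x97}
#3 dst[0x0c+6] := {0xf3,0x97,0x18,0xbd,0x2d,0xf6}
query mem[0x0d]=0x97, mem[0x06]=0x97, mem[0x0e]=0x18, mem[0x04]=0x6d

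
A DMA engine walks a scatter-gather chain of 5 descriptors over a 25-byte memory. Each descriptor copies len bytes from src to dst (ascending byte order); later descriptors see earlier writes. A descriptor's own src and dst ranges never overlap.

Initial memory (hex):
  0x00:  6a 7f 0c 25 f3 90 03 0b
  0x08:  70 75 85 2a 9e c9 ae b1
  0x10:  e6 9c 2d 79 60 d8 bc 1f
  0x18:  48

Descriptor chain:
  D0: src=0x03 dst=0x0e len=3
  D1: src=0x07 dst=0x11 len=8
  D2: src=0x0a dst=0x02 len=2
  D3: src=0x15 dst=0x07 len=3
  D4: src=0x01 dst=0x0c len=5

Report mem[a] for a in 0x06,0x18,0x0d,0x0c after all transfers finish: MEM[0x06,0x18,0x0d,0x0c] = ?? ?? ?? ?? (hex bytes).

  after D0: wrote 3B at 0x0e = 25f390
  after D1: wrote 8B at 0x11 = 0b7075852a9ec925
  after D2: wrote 2B at 0x02 = 852a
  after D3: wrote 3B at 0x07 = 2a9ec9
  after D4: wrote 5B at 0x0c = 7f852af390
query mem[0x06]=0x03, mem[0x18]=0x25, mem[0x0d]=0x85, mem[0x0c]=0x7f

MEM[0x06,0x18,0x0d,0x0c] = 03 25 85 7f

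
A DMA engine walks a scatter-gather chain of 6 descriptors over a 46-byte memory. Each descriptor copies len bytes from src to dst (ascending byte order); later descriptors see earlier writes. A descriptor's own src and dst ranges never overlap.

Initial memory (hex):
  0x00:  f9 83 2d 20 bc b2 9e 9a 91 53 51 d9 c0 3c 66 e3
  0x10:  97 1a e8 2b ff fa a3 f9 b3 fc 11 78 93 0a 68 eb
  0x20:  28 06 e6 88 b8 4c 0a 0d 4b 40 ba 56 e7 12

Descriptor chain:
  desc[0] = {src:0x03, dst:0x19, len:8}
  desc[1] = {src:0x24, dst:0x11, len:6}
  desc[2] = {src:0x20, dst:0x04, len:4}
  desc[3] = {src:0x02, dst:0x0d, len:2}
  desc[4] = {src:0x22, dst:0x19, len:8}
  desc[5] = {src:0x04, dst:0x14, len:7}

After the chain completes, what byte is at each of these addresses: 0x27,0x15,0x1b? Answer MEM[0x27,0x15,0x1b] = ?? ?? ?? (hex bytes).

MEM[0x27,0x15,0x1b] = 0d 06 b8

#0 dst[0x19+8] := {0x20,0xbc,0xb2,0x9e,0x9a,0x91,0x53,0x51}
#1 dst[0x11+6] := {0xb8,0x4c,0x0a,0x0d,0x4b,0x40}
#2 dst[0x04+4] := {0x51,0x06,0xe6,0x88}
#3 dst[0x0d+2] := {0x2d,0x20}
#4 dst[0x19+8] := {0xe6,0x88,0xb8,0x4c,0x0a,0x0d,0x4b,0x40}
#5 dst[0x14+7] := {0x51,0x06,0xe6,0x88,0x91,0x53,0x51}
query mem[0x27]=0x0d, mem[0x15]=0x06, mem[0x1b]=0xb8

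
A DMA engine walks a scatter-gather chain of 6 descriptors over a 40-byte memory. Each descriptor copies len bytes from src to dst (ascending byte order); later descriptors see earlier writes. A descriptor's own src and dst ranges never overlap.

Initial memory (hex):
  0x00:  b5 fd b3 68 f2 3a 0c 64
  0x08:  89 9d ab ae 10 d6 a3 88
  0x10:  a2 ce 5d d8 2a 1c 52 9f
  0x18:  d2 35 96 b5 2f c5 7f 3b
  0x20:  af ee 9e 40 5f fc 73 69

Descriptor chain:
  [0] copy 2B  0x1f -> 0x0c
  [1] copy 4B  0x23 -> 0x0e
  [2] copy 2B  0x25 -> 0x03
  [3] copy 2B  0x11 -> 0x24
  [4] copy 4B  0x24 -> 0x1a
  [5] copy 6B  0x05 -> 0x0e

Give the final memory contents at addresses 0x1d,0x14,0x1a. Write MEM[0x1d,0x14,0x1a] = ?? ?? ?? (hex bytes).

[0] 0x1f->0x0c len=2 : 3b af
[1] 0x23->0x0e len=4 : 40 5f fc 73
[2] 0x25->0x03 len=2 : fc 73
[3] 0x11->0x24 len=2 : 73 5d
[4] 0x24->0x1a len=4 : 73 5d 73 69
[5] 0x05->0x0e len=6 : 3a 0c 64 89 9d ab
query mem[0x1d]=0x69, mem[0x14]=0x2a, mem[0x1a]=0x73

MEM[0x1d,0x14,0x1a] = 69 2a 73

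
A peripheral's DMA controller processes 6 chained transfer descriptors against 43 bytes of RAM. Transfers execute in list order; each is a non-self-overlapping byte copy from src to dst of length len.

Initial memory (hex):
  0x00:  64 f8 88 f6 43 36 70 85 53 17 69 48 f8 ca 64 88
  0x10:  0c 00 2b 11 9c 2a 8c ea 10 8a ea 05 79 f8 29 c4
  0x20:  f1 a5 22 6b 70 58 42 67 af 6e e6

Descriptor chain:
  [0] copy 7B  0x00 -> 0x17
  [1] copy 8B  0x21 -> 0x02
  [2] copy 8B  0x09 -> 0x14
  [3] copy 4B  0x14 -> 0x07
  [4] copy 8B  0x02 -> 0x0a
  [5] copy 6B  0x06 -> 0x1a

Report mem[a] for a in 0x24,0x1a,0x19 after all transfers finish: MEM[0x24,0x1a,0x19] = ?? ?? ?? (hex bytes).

[0] 0x00->0x17 len=7 : 64 f8 88 f6 43 36 70
[1] 0x21->0x02 len=8 : a5 22 6b 70 58 42 67 af
[2] 0x09->0x14 len=8 : af 69 48 f8 ca 64 88 0c
[3] 0x14->0x07 len=4 : af 69 48 f8
[4] 0x02->0x0a len=8 : a5 22 6b 70 58 af 69 48
[5] 0x06->0x1a len=6 : 58 af 69 48 a5 22
query mem[0x24]=0x70, mem[0x1a]=0x58, mem[0x19]=0x64

MEM[0x24,0x1a,0x19] = 70 58 64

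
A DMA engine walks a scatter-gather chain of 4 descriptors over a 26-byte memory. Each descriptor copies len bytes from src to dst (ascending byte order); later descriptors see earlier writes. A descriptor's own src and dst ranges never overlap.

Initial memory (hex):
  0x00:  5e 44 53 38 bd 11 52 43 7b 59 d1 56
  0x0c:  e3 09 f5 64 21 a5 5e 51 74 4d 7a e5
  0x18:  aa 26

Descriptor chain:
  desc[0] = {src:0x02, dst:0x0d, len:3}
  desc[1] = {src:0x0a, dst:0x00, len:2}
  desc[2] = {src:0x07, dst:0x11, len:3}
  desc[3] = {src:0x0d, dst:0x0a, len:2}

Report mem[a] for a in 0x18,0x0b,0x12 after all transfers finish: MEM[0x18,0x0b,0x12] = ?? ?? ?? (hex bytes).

[0] 0x02->0x0d len=3 : 53 38 bd
[1] 0x0a->0x00 len=2 : d1 56
[2] 0x07->0x11 len=3 : 43 7b 59
[3] 0x0d->0x0a len=2 : 53 38
query mem[0x18]=0xaa, mem[0x0b]=0x38, mem[0x12]=0x7b

MEM[0x18,0x0b,0x12] = aa 38 7b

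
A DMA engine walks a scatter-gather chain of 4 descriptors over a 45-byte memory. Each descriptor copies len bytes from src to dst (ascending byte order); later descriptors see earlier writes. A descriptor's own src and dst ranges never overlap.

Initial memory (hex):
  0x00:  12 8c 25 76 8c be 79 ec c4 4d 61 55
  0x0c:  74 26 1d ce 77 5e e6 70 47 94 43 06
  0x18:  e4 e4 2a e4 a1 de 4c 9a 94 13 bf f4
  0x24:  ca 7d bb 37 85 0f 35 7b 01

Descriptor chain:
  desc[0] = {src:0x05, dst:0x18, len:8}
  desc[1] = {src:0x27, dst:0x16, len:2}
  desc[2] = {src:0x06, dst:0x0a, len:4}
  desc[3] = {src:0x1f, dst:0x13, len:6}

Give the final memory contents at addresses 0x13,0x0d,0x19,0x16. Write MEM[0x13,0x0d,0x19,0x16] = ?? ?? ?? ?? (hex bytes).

MEM[0x13,0x0d,0x19,0x16] = 74 4d 79 bf

D0: mem[0x18..0x1f] <- [be 79 ec c4 4d 61 55 74]
D1: mem[0x16..0x17] <- [37 85]
D2: mem[0x0a..0x0d] <- [79 ec c4 4d]
D3: mem[0x13..0x18] <- [74 94 13 bf f4 ca]
query mem[0x13]=0x74, mem[0x0d]=0x4d, mem[0x19]=0x79, mem[0x16]=0xbf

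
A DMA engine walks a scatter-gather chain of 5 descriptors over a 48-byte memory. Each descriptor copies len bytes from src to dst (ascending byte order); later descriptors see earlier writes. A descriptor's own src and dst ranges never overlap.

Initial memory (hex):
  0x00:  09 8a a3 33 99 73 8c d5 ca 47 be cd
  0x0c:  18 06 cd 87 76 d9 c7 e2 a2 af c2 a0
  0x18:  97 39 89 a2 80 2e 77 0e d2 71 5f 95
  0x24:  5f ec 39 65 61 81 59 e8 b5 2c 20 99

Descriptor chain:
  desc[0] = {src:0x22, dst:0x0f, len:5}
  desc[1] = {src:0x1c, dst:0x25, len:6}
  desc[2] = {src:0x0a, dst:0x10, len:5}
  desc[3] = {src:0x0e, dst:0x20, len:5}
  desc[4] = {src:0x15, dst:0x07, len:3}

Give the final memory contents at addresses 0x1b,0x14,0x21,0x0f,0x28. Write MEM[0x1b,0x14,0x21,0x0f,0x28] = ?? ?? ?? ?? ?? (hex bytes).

MEM[0x1b,0x14,0x21,0x0f,0x28] = a2 cd 5f 5f 0e

  after D0: wrote 5B at 0x0f = 5f955fec39
  after D1: wrote 6B at 0x25 = 802e770ed271
  after D2: wrote 5B at 0x10 = becd1806cd
  after D3: wrote 5B at 0x20 = cd5fbecd18
  after D4: wrote 3B at 0x07 = afc2a0
query mem[0x1b]=0xa2, mem[0x14]=0xcd, mem[0x21]=0x5f, mem[0x0f]=0x5f, mem[0x28]=0x0e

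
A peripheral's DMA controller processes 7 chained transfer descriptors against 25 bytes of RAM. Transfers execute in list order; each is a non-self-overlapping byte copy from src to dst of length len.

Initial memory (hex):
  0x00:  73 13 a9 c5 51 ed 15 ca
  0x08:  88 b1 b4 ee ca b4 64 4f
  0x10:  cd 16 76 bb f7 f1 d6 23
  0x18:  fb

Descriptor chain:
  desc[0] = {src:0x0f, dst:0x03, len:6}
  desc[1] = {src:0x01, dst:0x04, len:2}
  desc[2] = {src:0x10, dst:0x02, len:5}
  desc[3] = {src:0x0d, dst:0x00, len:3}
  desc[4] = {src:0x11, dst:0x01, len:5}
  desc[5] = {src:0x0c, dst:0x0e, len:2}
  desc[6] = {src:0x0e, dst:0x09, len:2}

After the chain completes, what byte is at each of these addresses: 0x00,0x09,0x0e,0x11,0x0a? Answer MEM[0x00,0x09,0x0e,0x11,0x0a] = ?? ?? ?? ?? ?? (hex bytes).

[0] 0x0f->0x03 len=6 : 4f cd 16 76 bb f7
[1] 0x01->0x04 len=2 : 13 a9
[2] 0x10->0x02 len=5 : cd 16 76 bb f7
[3] 0x0d->0x00 len=3 : b4 64 4f
[4] 0x11->0x01 len=5 : 16 76 bb f7 f1
[5] 0x0c->0x0e len=2 : ca b4
[6] 0x0e->0x09 len=2 : ca b4
query mem[0x00]=0xb4, mem[0x09]=0xca, mem[0x0e]=0xca, mem[0x11]=0x16, mem[0x0a]=0xb4

MEM[0x00,0x09,0x0e,0x11,0x0a] = b4 ca ca 16 b4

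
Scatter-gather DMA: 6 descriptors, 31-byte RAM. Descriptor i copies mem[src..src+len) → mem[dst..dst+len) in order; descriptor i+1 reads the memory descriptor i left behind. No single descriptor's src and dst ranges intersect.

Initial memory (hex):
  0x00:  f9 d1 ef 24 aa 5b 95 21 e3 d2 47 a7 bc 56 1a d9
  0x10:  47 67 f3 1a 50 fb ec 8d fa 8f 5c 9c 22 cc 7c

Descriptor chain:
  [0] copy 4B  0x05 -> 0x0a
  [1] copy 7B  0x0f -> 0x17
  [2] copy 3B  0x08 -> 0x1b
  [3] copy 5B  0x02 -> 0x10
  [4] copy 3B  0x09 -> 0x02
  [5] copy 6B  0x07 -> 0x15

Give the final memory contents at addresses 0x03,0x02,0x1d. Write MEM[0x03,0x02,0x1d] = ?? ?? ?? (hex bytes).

[0] 0x05->0x0a len=4 : 5b 95 21 e3
[1] 0x0f->0x17 len=7 : d9 47 67 f3 1a 50 fb
[2] 0x08->0x1b len=3 : e3 d2 5b
[3] 0x02->0x10 len=5 : ef 24 aa 5b 95
[4] 0x09->0x02 len=3 : d2 5b 95
[5] 0x07->0x15 len=6 : 21 e3 d2 5b 95 21
query mem[0x03]=0x5b, mem[0x02]=0xd2, mem[0x1d]=0x5b

MEM[0x03,0x02,0x1d] = 5b d2 5b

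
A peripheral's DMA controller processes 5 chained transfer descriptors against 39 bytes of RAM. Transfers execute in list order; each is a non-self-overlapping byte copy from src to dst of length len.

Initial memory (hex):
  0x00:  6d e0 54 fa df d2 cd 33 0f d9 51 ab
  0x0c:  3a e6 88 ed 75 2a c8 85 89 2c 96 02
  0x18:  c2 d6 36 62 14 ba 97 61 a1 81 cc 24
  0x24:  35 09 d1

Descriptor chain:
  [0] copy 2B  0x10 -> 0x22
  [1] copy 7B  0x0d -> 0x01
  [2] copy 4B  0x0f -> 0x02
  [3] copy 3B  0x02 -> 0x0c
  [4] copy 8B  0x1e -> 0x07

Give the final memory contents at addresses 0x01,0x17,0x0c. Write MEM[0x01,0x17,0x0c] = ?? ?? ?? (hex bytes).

MEM[0x01,0x17,0x0c] = e6 02 2a

[0] 0x10->0x22 len=2 : 75 2a
[1] 0x0d->0x01 len=7 : e6 88 ed 75 2a c8 85
[2] 0x0f->0x02 len=4 : ed 75 2a c8
[3] 0x02->0x0c len=3 : ed 75 2a
[4] 0x1e->0x07 len=8 : 97 61 a1 81 75 2a 35 09
query mem[0x01]=0xe6, mem[0x17]=0x02, mem[0x0c]=0x2a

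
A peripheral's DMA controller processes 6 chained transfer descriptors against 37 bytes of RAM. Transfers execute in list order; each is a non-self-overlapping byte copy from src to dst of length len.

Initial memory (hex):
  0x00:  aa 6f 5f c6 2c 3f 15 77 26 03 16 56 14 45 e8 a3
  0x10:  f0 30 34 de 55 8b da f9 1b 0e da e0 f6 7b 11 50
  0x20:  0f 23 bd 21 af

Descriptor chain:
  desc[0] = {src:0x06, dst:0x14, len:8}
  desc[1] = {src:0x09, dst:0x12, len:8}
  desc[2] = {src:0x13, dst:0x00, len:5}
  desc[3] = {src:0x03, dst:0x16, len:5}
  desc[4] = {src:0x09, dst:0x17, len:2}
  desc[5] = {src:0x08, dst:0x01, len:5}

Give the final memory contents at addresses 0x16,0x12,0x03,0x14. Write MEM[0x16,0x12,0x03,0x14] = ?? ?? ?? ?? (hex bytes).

MEM[0x16,0x12,0x03,0x14] = 45 03 16 56

[0] 0x06->0x14 len=8 : 15 77 26 03 16 56 14 45
[1] 0x09->0x12 len=8 : 03 16 56 14 45 e8 a3 f0
[2] 0x13->0x00 len=5 : 16 56 14 45 e8
[3] 0x03->0x16 len=5 : 45 e8 3f 15 77
[4] 0x09->0x17 len=2 : 03 16
[5] 0x08->0x01 len=5 : 26 03 16 56 14
query mem[0x16]=0x45, mem[0x12]=0x03, mem[0x03]=0x16, mem[0x14]=0x56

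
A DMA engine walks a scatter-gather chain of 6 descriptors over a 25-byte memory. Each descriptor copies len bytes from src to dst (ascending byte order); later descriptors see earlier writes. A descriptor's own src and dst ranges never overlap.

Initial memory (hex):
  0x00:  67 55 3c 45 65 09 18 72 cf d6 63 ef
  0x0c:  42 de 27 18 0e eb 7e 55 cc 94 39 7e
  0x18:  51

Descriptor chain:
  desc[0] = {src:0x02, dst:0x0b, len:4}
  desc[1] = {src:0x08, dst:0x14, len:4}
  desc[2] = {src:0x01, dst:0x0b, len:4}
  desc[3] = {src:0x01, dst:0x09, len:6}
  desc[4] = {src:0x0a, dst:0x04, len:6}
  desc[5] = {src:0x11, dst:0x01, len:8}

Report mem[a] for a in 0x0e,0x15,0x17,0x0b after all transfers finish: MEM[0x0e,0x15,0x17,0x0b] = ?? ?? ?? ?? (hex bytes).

MEM[0x0e,0x15,0x17,0x0b] = 18 d6 3c 45

[0] 0x02->0x0b len=4 : 3c 45 65 09
[1] 0x08->0x14 len=4 : cf d6 63 3c
[2] 0x01->0x0b len=4 : 55 3c 45 65
[3] 0x01->0x09 len=6 : 55 3c 45 65 09 18
[4] 0x0a->0x04 len=6 : 3c 45 65 09 18 18
[5] 0x11->0x01 len=8 : eb 7e 55 cf d6 63 3c 51
query mem[0x0e]=0x18, mem[0x15]=0xd6, mem[0x17]=0x3c, mem[0x0b]=0x45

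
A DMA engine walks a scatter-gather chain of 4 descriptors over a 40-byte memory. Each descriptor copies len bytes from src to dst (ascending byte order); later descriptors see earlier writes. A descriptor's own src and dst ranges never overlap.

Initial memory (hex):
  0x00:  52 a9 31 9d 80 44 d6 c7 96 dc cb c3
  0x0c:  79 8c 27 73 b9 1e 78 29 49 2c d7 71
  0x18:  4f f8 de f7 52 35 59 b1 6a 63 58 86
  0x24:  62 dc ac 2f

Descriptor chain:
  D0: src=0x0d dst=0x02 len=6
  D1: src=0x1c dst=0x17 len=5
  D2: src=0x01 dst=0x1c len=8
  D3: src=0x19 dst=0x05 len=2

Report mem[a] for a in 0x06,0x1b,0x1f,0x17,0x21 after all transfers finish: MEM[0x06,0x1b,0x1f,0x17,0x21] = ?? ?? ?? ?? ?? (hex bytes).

MEM[0x06,0x1b,0x1f,0x17,0x21] = b1 6a 73 52 1e

[0] 0x0d->0x02 len=6 : 8c 27 73 b9 1e 78
[1] 0x1c->0x17 len=5 : 52 35 59 b1 6a
[2] 0x01->0x1c len=8 : a9 8c 27 73 b9 1e 78 96
[3] 0x19->0x05 len=2 : 59 b1
query mem[0x06]=0xb1, mem[0x1b]=0x6a, mem[0x1f]=0x73, mem[0x17]=0x52, mem[0x21]=0x1e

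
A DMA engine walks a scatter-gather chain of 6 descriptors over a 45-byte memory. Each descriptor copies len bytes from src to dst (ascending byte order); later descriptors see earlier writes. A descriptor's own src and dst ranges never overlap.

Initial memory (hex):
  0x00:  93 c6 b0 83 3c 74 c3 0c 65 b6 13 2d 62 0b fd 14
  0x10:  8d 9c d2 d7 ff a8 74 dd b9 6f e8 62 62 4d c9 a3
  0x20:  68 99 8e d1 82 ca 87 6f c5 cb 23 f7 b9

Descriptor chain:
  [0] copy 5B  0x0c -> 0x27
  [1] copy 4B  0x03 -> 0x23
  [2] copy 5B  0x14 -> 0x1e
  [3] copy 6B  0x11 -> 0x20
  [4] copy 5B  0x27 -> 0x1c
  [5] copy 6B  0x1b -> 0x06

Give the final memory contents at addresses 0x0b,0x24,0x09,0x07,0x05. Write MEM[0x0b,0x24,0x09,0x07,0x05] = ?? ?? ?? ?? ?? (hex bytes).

#0 dst[0x27+5] := {0x62,0x0b,0xfd,0x14,0x8d}
#1 dst[0x23+4] := {0x83,0x3c,0x74,0xc3}
#2 dst[0x1e+5] := {0xff,0xa8,0x74,0xdd,0xb9}
#3 dst[0x20+6] := {0x9c,0xd2,0xd7,0xff,0xa8,0x74}
#4 dst[0x1c+5] := {0x62,0x0b,0xfd,0x14,0x8d}
#5 dst[0x06+6] := {0x62,0x62,0x0b,0xfd,0x14,0x8d}
query mem[0x0b]=0x8d, mem[0x24]=0xa8, mem[0x09]=0xfd, mem[0x07]=0x62, mem[0x05]=0x74

MEM[0x0b,0x24,0x09,0x07,0x05] = 8d a8 fd 62 74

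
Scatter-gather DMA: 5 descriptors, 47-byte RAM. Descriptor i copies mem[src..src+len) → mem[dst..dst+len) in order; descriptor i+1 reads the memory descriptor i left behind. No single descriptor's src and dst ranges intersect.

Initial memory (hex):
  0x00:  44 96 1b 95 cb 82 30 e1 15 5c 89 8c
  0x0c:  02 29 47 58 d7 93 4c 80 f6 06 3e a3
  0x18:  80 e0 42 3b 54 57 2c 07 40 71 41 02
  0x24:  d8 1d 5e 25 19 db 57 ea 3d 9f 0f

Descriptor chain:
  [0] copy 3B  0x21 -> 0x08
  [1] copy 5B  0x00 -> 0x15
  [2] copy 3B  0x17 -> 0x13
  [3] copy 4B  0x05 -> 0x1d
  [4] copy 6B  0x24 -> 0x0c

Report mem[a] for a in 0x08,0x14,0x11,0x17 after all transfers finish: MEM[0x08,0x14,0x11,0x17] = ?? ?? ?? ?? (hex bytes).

[0] 0x21->0x08 len=3 : 71 41 02
[1] 0x00->0x15 len=5 : 44 96 1b 95 cb
[2] 0x17->0x13 len=3 : 1b 95 cb
[3] 0x05->0x1d len=4 : 82 30 e1 71
[4] 0x24->0x0c len=6 : d8 1d 5e 25 19 db
query mem[0x08]=0x71, mem[0x14]=0x95, mem[0x11]=0xdb, mem[0x17]=0x1b

MEM[0x08,0x14,0x11,0x17] = 71 95 db 1b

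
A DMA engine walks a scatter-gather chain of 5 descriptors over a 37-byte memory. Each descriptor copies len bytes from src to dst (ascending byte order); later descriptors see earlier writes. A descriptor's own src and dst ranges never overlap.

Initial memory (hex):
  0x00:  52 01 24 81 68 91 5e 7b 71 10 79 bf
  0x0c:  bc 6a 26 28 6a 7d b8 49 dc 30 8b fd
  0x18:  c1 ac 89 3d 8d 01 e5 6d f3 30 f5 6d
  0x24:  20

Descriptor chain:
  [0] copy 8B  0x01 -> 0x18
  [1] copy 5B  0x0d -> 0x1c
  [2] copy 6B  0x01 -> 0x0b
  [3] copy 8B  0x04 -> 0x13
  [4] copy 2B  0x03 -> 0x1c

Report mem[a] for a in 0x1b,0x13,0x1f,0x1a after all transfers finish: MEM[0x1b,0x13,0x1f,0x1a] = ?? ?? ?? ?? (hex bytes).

MEM[0x1b,0x13,0x1f,0x1a] = 68 68 6a 01

[0] 0x01->0x18 len=8 : 01 24 81 68 91 5e 7b 71
[1] 0x0d->0x1c len=5 : 6a 26 28 6a 7d
[2] 0x01->0x0b len=6 : 01 24 81 68 91 5e
[3] 0x04->0x13 len=8 : 68 91 5e 7b 71 10 79 01
[4] 0x03->0x1c len=2 : 81 68
query mem[0x1b]=0x68, mem[0x13]=0x68, mem[0x1f]=0x6a, mem[0x1a]=0x01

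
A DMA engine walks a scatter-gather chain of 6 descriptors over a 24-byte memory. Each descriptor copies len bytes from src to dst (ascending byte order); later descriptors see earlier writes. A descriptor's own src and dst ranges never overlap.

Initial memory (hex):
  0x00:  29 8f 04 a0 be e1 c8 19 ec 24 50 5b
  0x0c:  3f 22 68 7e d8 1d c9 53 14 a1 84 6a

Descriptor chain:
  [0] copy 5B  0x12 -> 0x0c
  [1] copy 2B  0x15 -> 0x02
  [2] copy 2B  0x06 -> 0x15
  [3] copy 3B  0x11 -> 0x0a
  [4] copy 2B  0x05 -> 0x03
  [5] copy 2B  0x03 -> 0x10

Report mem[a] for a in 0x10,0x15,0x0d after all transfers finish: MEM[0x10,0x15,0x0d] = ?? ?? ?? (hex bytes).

  after D0: wrote 5B at 0x0c = c95314a184
  after D1: wrote 2B at 0x02 = a184
  after D2: wrote 2B at 0x15 = c819
  after D3: wrote 3B at 0x0a = 1dc953
  after D4: wrote 2B at 0x03 = e1c8
  after D5: wrote 2B at 0x10 = e1c8
query mem[0x10]=0xe1, mem[0x15]=0xc8, mem[0x0d]=0x53

MEM[0x10,0x15,0x0d] = e1 c8 53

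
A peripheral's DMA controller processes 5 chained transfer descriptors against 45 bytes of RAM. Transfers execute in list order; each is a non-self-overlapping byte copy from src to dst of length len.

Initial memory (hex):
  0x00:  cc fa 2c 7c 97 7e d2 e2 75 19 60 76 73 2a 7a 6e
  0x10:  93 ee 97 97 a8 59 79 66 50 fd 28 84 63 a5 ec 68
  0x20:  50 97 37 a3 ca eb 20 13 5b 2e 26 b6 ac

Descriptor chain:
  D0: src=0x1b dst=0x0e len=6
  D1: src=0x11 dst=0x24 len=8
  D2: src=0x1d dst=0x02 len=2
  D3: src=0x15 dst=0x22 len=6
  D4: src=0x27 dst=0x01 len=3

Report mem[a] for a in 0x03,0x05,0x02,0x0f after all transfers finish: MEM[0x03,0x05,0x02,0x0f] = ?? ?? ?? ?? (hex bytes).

MEM[0x03,0x05,0x02,0x0f] = 79 7e 59 63

[0] 0x1b->0x0e len=6 : 84 63 a5 ec 68 50
[1] 0x11->0x24 len=8 : ec 68 50 a8 59 79 66 50
[2] 0x1d->0x02 len=2 : a5 ec
[3] 0x15->0x22 len=6 : 59 79 66 50 fd 28
[4] 0x27->0x01 len=3 : 28 59 79
query mem[0x03]=0x79, mem[0x05]=0x7e, mem[0x02]=0x59, mem[0x0f]=0x63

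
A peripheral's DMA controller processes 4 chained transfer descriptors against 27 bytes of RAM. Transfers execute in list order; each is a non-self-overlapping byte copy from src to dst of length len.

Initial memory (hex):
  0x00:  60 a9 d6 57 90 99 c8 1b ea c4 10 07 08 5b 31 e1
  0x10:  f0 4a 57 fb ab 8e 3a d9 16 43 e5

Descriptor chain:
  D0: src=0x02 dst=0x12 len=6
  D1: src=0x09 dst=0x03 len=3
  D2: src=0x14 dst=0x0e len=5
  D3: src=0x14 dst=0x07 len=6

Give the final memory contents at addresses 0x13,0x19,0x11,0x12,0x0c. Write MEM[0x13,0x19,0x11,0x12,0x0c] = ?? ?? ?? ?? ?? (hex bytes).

MEM[0x13,0x19,0x11,0x12,0x0c] = 57 43 1b 16 43

#0 dst[0x12+6] := {0xd6,0x57,0x90,0x99,0xc8,0x1b}
#1 dst[0x03+3] := {0xc4,0x10,0x07}
#2 dst[0x0e+5] := {0x90,0x99,0xc8,0x1b,0x16}
#3 dst[0x07+6] := {0x90,0x99,0xc8,0x1b,0x16,0x43}
query mem[0x13]=0x57, mem[0x19]=0x43, mem[0x11]=0x1b, mem[0x12]=0x16, mem[0x0c]=0x43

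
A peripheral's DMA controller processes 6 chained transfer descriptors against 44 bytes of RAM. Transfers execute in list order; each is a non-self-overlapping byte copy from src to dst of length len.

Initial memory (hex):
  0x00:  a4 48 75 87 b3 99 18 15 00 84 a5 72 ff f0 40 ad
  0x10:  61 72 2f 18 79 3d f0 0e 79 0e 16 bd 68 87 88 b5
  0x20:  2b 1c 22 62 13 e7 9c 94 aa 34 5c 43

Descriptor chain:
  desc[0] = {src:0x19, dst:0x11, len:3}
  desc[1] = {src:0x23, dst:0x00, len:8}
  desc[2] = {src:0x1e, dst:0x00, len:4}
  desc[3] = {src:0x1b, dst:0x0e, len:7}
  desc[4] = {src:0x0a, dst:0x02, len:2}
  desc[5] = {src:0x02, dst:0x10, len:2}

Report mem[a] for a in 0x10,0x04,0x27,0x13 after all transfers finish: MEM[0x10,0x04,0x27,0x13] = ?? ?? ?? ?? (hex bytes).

#0 dst[0x11+3] := {0x0e,0x16,0xbd}
#1 dst[0x00+8] := {0x62,0x13,0xe7,0x9c,0x94,0xaa,0x34,0x5c}
#2 dst[0x00+4] := {0x88,0xb5,0x2b,0x1c}
#3 dst[0x0e+7] := {0xbd,0x68,0x87,0x88,0xb5,0x2b,0x1c}
#4 dst[0x02+2] := {0xa5,0x72}
#5 dst[0x10+2] := {0xa5,0x72}
query mem[0x10]=0xa5, mem[0x04]=0x94, mem[0x27]=0x94, mem[0x13]=0x2b

MEM[0x10,0x04,0x27,0x13] = a5 94 94 2b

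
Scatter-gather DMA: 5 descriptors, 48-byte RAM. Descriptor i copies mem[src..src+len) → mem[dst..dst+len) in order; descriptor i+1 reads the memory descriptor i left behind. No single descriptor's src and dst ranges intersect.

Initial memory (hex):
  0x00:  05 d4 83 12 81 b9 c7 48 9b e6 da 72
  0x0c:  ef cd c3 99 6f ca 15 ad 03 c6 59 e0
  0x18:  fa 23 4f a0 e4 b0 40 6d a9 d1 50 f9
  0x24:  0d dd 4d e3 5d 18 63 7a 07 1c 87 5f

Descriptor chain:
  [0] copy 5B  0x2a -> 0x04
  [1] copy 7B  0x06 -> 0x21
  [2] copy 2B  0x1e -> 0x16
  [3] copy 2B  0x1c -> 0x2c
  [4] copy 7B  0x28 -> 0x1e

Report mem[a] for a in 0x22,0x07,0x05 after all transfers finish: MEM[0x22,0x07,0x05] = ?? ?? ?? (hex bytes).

MEM[0x22,0x07,0x05] = e4 1c 7a

#0 dst[0x04+5] := {0x63,0x7a,0x07,0x1c,0x87}
#1 dst[0x21+7] := {0x07,0x1c,0x87,0xe6,0xda,0x72,0xef}
#2 dst[0x16+2] := {0x40,0x6d}
#3 dst[0x2c+2] := {0xe4,0xb0}
#4 dst[0x1e+7] := {0x5d,0x18,0x63,0x7a,0xe4,0xb0,0x87}
query mem[0x22]=0xe4, mem[0x07]=0x1c, mem[0x05]=0x7a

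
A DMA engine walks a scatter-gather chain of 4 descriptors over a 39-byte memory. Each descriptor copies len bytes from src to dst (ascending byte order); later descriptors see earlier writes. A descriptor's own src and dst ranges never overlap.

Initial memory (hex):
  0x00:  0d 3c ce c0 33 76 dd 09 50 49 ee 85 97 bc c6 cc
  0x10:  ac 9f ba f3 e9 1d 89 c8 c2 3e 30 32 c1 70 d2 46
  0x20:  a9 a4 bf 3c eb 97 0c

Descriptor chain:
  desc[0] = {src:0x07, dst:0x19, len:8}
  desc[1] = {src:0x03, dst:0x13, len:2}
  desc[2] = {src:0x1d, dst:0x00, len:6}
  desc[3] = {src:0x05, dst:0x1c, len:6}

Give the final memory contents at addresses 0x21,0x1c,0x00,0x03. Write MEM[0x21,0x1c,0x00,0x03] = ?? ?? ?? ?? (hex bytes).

D0: mem[0x19..0x20] <- [09 50 49 ee 85 97 bc c6]
D1: mem[0x13..0x14] <- [c0 33]
D2: mem[0x00..0x05] <- [85 97 bc c6 a4 bf]
D3: mem[0x1c..0x21] <- [bf dd 09 50 49 ee]
query mem[0x21]=0xee, mem[0x1c]=0xbf, mem[0x00]=0x85, mem[0x03]=0xc6

MEM[0x21,0x1c,0x00,0x03] = ee bf 85 c6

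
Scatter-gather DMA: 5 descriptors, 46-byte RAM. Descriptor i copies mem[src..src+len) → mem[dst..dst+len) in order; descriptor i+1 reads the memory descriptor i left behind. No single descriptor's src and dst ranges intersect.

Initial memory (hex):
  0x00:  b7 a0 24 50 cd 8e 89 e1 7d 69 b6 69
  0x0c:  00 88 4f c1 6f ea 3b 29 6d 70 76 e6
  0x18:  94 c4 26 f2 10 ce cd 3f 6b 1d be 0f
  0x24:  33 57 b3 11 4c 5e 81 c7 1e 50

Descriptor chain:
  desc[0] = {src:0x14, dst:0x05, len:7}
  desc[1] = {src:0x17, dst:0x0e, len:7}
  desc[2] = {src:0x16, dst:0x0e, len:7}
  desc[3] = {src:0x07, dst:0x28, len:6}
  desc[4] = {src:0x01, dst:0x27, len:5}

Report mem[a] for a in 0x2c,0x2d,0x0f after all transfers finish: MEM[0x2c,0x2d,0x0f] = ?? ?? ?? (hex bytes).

MEM[0x2c,0x2d,0x0f] = 26 00 e6

  after D0: wrote 7B at 0x05 = 6d7076e694c426
  after D1: wrote 7B at 0x0e = e694c426f210ce
  after D2: wrote 7B at 0x0e = 76e694c426f210
  after D3: wrote 6B at 0x28 = 76e694c42600
  after D4: wrote 5B at 0x27 = a02450cd6d
query mem[0x2c]=0x26, mem[0x2d]=0x00, mem[0x0f]=0xe6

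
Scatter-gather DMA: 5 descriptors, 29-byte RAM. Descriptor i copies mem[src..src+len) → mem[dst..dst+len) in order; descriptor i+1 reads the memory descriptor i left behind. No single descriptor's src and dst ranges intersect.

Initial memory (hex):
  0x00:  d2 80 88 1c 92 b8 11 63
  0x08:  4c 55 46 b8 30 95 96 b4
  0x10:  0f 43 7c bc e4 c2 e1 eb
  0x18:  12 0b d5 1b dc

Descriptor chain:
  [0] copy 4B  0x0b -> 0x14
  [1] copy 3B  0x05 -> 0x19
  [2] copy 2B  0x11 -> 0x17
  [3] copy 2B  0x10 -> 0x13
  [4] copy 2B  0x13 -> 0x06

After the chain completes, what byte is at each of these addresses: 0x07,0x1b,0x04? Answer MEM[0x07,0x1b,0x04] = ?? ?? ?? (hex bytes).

  after D0: wrote 4B at 0x14 = b8309596
  after D1: wrote 3B at 0x19 = b81163
  after D2: wrote 2B at 0x17 = 437c
  after D3: wrote 2B at 0x13 = 0f43
  after D4: wrote 2B at 0x06 = 0f43
query mem[0x07]=0x43, mem[0x1b]=0x63, mem[0x04]=0x92

MEM[0x07,0x1b,0x04] = 43 63 92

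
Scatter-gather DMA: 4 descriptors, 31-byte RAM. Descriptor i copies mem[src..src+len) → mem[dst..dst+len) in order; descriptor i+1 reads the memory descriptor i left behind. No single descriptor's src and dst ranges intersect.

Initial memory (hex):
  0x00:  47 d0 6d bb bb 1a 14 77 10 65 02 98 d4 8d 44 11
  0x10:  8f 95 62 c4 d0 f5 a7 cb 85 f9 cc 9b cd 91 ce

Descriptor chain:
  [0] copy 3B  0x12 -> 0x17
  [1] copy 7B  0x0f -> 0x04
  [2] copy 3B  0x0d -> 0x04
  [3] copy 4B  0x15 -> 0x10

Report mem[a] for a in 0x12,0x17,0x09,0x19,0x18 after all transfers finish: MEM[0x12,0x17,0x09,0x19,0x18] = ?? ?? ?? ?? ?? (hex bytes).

#0 dst[0x17+3] := {0x62,0xc4,0xd0}
#1 dst[0x04+7] := {0x11,0x8f,0x95,0x62,0xc4,0xd0,0xf5}
#2 dst[0x04+3] := {0x8d,0x44,0x11}
#3 dst[0x10+4] := {0xf5,0xa7,0x62,0xc4}
query mem[0x12]=0x62, mem[0x17]=0x62, mem[0x09]=0xd0, mem[0x19]=0xd0, mem[0x18]=0xc4

MEM[0x12,0x17,0x09,0x19,0x18] = 62 62 d0 d0 c4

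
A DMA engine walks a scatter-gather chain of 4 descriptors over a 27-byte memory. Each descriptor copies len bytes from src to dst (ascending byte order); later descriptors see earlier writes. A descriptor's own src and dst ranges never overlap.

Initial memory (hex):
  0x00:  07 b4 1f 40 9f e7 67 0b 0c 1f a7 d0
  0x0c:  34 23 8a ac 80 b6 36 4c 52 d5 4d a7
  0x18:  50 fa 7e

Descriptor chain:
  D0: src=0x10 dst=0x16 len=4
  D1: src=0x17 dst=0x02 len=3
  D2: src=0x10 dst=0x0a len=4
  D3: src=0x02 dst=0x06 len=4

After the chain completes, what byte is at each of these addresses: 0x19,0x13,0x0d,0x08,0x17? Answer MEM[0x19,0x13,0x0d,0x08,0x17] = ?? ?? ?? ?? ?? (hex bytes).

  after D0: wrote 4B at 0x16 = 80b6364c
  after D1: wrote 3B at 0x02 = b6364c
  after D2: wrote 4B at 0x0a = 80b6364c
  after D3: wrote 4B at 0x06 = b6364ce7
query mem[0x19]=0x4c, mem[0x13]=0x4c, mem[0x0d]=0x4c, mem[0x08]=0x4c, mem[0x17]=0xb6

MEM[0x19,0x13,0x0d,0x08,0x17] = 4c 4c 4c 4c b6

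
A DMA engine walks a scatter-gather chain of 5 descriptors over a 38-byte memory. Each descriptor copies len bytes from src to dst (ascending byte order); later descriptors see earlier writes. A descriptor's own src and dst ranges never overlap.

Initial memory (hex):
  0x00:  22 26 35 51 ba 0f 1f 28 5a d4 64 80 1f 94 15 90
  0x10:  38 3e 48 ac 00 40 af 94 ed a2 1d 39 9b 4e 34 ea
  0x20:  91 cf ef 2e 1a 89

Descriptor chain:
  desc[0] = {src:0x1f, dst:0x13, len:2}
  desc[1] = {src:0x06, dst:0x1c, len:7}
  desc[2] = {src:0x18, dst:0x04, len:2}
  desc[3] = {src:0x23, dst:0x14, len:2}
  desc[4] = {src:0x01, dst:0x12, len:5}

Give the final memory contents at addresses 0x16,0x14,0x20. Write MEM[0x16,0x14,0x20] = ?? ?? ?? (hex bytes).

D0: mem[0x13..0x14] <- [ea 91]
D1: mem[0x1c..0x22] <- [1f 28 5a d4 64 80 1f]
D2: mem[0x04..0x05] <- [ed a2]
D3: mem[0x14..0x15] <- [2e 1a]
D4: mem[0x12..0x16] <- [26 35 51 ed a2]
query mem[0x16]=0xa2, mem[0x14]=0x51, mem[0x20]=0x64

MEM[0x16,0x14,0x20] = a2 51 64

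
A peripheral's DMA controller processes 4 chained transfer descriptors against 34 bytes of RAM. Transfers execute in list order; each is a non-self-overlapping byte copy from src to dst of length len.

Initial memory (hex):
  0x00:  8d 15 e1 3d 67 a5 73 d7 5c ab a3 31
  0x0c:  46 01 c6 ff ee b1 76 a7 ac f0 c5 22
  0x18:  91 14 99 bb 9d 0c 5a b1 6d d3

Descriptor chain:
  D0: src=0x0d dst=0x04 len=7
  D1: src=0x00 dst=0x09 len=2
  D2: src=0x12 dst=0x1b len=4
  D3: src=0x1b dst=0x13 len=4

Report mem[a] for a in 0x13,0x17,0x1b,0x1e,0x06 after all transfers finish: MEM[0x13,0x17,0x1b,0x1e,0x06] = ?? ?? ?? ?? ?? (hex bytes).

MEM[0x13,0x17,0x1b,0x1e,0x06] = 76 22 76 f0 ff

#0 dst[0x04+7] := {0x01,0xc6,0xff,0xee,0xb1,0x76,0xa7}
#1 dst[0x09+2] := {0x8d,0x15}
#2 dst[0x1b+4] := {0x76,0xa7,0xac,0xf0}
#3 dst[0x13+4] := {0x76,0xa7,0xac,0xf0}
query mem[0x13]=0x76, mem[0x17]=0x22, mem[0x1b]=0x76, mem[0x1e]=0xf0, mem[0x06]=0xff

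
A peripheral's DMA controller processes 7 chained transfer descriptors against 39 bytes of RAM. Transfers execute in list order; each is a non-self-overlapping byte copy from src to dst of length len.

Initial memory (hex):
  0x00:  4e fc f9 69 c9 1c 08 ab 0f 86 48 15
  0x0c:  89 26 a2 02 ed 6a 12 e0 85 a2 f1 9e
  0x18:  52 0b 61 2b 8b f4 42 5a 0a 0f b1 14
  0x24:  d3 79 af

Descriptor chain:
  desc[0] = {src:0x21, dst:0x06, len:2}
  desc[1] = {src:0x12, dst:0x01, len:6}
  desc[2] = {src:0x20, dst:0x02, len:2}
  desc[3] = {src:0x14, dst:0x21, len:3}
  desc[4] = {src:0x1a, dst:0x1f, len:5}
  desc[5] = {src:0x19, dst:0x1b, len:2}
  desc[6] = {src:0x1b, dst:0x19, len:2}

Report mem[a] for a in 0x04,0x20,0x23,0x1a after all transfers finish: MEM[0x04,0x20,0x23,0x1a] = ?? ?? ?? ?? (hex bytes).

MEM[0x04,0x20,0x23,0x1a] = a2 2b 42 61

#0 dst[0x06+2] := {0x0f,0xb1}
#1 dst[0x01+6] := {0x12,0xe0,0x85,0xa2,0xf1,0x9e}
#2 dst[0x02+2] := {0x0a,0x0f}
#3 dst[0x21+3] := {0x85,0xa2,0xf1}
#4 dst[0x1f+5] := {0x61,0x2b,0x8b,0xf4,0x42}
#5 dst[0x1b+2] := {0x0b,0x61}
#6 dst[0x19+2] := {0x0b,0x61}
query mem[0x04]=0xa2, mem[0x20]=0x2b, mem[0x23]=0x42, mem[0x1a]=0x61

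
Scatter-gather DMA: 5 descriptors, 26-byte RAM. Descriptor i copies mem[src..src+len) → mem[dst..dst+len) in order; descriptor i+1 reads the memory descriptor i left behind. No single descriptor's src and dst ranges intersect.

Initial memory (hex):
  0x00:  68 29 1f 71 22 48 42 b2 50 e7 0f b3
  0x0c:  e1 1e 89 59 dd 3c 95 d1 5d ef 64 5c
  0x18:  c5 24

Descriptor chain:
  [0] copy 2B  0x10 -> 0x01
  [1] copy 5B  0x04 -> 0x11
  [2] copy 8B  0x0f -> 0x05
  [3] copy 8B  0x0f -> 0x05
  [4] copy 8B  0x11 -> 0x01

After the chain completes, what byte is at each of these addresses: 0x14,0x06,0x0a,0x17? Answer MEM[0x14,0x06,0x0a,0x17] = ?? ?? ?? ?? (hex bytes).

[0] 0x10->0x01 len=2 : dd 3c
[1] 0x04->0x11 len=5 : 22 48 42 b2 50
[2] 0x0f->0x05 len=8 : 59 dd 22 48 42 b2 50 64
[3] 0x0f->0x05 len=8 : 59 dd 22 48 42 b2 50 64
[4] 0x11->0x01 len=8 : 22 48 42 b2 50 64 5c c5
query mem[0x14]=0xb2, mem[0x06]=0x64, mem[0x0a]=0xb2, mem[0x17]=0x5c

MEM[0x14,0x06,0x0a,0x17] = b2 64 b2 5c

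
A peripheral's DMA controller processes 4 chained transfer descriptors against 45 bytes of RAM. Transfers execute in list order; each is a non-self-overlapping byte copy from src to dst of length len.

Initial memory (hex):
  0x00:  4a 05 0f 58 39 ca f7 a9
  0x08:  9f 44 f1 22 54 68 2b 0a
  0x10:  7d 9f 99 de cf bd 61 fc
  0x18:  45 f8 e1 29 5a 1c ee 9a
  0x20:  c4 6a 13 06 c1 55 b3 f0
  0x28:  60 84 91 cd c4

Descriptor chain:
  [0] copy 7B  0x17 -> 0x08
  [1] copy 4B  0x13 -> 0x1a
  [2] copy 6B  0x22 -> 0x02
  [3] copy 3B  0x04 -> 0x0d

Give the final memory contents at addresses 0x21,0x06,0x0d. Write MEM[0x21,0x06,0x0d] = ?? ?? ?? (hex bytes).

MEM[0x21,0x06,0x0d] = 6a b3 c1

#0 dst[0x08+7] := {0xfc,0x45,0xf8,0xe1,0x29,0x5a,0x1c}
#1 dst[0x1a+4] := {0xde,0xcf,0xbd,0x61}
#2 dst[0x02+6] := {0x13,0x06,0xc1,0x55,0xb3,0xf0}
#3 dst[0x0d+3] := {0xc1,0x55,0xb3}
query mem[0x21]=0x6a, mem[0x06]=0xb3, mem[0x0d]=0xc1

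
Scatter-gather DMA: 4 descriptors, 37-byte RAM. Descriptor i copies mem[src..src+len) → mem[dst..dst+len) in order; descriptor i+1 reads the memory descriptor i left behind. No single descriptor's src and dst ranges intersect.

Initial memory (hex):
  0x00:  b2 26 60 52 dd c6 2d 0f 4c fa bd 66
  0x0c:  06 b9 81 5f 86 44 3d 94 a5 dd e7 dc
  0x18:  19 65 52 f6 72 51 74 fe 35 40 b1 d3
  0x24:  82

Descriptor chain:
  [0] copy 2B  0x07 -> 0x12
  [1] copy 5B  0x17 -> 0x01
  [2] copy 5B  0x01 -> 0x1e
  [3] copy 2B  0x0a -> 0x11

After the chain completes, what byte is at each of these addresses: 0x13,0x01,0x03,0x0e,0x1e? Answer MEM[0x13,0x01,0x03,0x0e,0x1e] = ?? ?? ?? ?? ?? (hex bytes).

[0] 0x07->0x12 len=2 : 0f 4c
[1] 0x17->0x01 len=5 : dc 19 65 52 f6
[2] 0x01->0x1e len=5 : dc 19 65 52 f6
[3] 0x0a->0x11 len=2 : bd 66
query mem[0x13]=0x4c, mem[0x01]=0xdc, mem[0x03]=0x65, mem[0x0e]=0x81, mem[0x1e]=0xdc

MEM[0x13,0x01,0x03,0x0e,0x1e] = 4c dc 65 81 dc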